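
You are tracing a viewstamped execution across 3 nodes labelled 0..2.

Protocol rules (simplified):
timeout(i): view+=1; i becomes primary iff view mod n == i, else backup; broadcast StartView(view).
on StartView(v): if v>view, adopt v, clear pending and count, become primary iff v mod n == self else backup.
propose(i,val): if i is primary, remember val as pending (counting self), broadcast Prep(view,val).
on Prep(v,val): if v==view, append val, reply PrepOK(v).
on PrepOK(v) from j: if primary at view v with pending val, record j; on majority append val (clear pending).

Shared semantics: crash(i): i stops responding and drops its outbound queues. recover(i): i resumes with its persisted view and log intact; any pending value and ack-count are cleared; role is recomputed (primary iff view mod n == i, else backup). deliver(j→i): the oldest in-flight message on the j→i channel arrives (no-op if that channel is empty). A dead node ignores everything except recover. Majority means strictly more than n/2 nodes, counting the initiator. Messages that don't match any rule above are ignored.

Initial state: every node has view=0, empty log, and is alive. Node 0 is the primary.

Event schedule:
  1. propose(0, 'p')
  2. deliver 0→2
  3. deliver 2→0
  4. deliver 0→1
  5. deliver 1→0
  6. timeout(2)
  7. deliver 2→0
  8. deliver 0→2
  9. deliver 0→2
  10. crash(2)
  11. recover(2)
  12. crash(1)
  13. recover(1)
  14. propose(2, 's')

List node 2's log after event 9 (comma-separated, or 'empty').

[1] propose(0,'p') → ∅
[2] deliver 0→2 → N2(back v0 [p])
[3] deliver 2→0 → N0(prim v0 [p])
[4] deliver 0→1 → N1(back v0 [p])
[5] deliver 1→0 → ∅
[6] timeout(2) → N2(back v1 [p])
[7] deliver 2→0 → N0(back v1 [p])
[8] deliver 0→2 → ∅
[9] deliver 0→2 → ∅

p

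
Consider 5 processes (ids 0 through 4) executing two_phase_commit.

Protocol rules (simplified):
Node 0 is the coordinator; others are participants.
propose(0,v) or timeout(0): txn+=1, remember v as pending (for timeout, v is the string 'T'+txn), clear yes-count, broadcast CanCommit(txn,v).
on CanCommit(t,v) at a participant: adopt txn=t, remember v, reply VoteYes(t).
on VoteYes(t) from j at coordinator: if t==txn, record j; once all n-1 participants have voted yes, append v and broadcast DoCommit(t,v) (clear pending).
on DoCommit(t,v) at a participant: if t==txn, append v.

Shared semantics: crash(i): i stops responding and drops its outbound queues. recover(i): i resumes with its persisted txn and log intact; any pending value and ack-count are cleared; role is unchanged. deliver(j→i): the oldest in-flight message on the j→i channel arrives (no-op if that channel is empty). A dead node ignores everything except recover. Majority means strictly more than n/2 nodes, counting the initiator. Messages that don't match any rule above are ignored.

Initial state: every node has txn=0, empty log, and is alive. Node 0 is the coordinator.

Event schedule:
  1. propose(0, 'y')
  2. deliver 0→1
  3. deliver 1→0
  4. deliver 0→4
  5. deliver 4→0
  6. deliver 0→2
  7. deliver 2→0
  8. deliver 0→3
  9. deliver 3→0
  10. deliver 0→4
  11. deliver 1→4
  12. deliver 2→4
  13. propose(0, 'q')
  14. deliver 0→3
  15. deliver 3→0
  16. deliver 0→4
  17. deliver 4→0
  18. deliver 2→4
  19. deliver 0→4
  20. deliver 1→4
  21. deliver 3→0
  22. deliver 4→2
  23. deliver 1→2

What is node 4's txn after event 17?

1. propose(0,'y'):  <0:coor t1 ->
2. deliver 0→1:  <1:part t1 ->
3. deliver 1→0:  nop
4. deliver 0→4:  <4:part t1 ->
5. deliver 4→0:  nop
6. deliver 0→2:  <2:part t1 ->
7. deliver 2→0:  nop
8. deliver 0→3:  <3:part t1 ->
9. deliver 3→0:  <0:coor t1 y>
10. deliver 0→4:  <4:part t1 y>
11. deliver 1→4:  nop
12. deliver 2→4:  nop
13. propose(0,'q'):  <0:coor t2 y>
14. deliver 0→3:  <3:part t1 y>
15. deliver 3→0:  nop
16. deliver 0→4:  <4:part t2 y>
17. deliver 4→0:  nop

2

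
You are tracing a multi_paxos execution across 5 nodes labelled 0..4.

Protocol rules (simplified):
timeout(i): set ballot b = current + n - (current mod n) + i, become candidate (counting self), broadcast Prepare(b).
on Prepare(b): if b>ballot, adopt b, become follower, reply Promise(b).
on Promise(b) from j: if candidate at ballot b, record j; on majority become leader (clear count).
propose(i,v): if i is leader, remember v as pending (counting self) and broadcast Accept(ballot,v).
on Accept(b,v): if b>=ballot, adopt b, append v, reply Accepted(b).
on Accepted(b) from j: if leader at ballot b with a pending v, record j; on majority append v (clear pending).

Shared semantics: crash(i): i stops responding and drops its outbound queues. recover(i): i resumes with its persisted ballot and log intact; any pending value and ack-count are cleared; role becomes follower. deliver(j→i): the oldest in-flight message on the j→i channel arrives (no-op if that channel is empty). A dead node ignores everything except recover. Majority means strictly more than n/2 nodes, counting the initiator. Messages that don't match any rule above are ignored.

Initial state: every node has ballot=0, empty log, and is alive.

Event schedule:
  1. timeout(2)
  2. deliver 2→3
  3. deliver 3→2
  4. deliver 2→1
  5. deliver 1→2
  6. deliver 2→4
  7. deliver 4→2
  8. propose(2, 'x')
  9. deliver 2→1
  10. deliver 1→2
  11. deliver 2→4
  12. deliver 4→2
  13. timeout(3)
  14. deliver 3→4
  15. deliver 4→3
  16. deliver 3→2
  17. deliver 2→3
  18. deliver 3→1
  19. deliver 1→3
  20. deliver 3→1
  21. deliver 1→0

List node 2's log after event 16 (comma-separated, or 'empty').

step 1 timeout(2): 2={cand,b=7,log=-}
step 2 deliver 2→3: 3={foll,b=7,log=-}
step 3 deliver 3→2: —
step 4 deliver 2→1: 1={foll,b=7,log=-}
step 5 deliver 1→2: 2={lead,b=7,log=-}
step 6 deliver 2→4: 4={foll,b=7,log=-}
step 7 deliver 4→2: —
step 8 propose(2,'x'): —
step 9 deliver 2→1: 1={foll,b=7,log=x}
step 10 deliver 1→2: —
step 11 deliver 2→4: 4={foll,b=7,log=x}
step 12 deliver 4→2: 2={lead,b=7,log=x}
step 13 timeout(3): 3={cand,b=13,log=-}
step 14 deliver 3→4: 4={foll,b=13,log=x}
step 15 deliver 4→3: —
step 16 deliver 3→2: 2={foll,b=13,log=x}

x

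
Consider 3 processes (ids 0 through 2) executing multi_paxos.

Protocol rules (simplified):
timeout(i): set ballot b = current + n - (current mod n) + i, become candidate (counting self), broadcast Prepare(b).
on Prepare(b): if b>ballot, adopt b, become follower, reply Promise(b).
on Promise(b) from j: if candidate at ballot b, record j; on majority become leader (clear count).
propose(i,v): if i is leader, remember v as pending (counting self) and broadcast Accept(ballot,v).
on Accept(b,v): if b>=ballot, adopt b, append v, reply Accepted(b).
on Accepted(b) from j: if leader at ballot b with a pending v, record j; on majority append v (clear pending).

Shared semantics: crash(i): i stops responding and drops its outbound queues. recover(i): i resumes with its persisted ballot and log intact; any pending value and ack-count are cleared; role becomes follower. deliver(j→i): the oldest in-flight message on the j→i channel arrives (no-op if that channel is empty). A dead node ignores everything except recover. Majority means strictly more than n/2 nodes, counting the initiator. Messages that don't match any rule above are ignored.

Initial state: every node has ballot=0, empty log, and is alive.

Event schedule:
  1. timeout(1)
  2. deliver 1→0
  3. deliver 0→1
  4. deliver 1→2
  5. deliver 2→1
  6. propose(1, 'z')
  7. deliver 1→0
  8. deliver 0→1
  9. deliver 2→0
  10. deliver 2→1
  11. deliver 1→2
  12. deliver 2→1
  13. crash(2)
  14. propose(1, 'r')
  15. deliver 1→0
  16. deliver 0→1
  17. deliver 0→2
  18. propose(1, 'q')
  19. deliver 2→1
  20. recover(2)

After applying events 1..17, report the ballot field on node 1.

4

step 1 timeout(1): 1={cand,b=4,log=-}
step 2 deliver 1→0: 0={foll,b=4,log=-}
step 3 deliver 0→1: 1={lead,b=4,log=-}
step 4 deliver 1→2: 2={foll,b=4,log=-}
step 5 deliver 2→1: —
step 6 propose(1,'z'): —
step 7 deliver 1→0: 0={foll,b=4,log=z}
step 8 deliver 0→1: 1={lead,b=4,log=z}
step 9 deliver 2→0: —
step 10 deliver 2→1: —
step 11 deliver 1→2: 2={foll,b=4,log=z}
step 12 deliver 2→1: —
step 13 crash(2): 2={✗foll,b=4,log=z}
step 14 propose(1,'r'): —
step 15 deliver 1→0: 0={foll,b=4,log=z,r}
step 16 deliver 0→1: 1={lead,b=4,log=z,r}
step 17 deliver 0→2: —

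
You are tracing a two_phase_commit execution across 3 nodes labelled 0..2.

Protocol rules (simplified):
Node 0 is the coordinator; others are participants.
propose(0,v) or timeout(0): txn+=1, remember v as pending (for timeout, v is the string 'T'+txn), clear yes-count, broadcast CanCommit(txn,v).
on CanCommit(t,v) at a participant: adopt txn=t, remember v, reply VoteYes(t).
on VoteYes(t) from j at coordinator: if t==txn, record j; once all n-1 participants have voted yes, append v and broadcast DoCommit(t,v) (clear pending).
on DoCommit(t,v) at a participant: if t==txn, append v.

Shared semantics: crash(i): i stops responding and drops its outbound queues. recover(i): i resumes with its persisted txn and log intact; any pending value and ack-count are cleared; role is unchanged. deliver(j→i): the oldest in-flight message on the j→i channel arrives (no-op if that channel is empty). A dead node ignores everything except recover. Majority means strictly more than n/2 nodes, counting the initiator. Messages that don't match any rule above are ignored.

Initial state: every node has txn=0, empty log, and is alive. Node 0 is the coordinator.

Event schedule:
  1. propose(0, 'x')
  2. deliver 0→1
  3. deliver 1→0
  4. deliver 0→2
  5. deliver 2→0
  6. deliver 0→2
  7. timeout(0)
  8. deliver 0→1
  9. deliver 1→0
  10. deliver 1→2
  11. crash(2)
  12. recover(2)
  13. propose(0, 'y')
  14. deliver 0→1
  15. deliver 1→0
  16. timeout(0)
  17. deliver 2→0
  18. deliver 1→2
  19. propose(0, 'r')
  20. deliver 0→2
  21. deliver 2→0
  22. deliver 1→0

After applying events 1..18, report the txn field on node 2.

1

1. propose(0,'x'):  <0:coor t1 ->
2. deliver 0→1:  <1:part t1 ->
3. deliver 1→0:  nop
4. deliver 0→2:  <2:part t1 ->
5. deliver 2→0:  <0:coor t1 x>
6. deliver 0→2:  <2:part t1 x>
7. timeout(0):  <0:coor t2 x>
8. deliver 0→1:  <1:part t1 x>
9. deliver 1→0:  nop
10. deliver 1→2:  nop
11. crash(2):  <2:✗part t1 x>
12. recover(2):  <2:part t1 x>
13. propose(0,'y'):  <0:coor t3 x>
14. deliver 0→1:  <1:part t2 x>
15. deliver 1→0:  nop
16. timeout(0):  <0:coor t4 x>
17. deliver 2→0:  nop
18. deliver 1→2:  nop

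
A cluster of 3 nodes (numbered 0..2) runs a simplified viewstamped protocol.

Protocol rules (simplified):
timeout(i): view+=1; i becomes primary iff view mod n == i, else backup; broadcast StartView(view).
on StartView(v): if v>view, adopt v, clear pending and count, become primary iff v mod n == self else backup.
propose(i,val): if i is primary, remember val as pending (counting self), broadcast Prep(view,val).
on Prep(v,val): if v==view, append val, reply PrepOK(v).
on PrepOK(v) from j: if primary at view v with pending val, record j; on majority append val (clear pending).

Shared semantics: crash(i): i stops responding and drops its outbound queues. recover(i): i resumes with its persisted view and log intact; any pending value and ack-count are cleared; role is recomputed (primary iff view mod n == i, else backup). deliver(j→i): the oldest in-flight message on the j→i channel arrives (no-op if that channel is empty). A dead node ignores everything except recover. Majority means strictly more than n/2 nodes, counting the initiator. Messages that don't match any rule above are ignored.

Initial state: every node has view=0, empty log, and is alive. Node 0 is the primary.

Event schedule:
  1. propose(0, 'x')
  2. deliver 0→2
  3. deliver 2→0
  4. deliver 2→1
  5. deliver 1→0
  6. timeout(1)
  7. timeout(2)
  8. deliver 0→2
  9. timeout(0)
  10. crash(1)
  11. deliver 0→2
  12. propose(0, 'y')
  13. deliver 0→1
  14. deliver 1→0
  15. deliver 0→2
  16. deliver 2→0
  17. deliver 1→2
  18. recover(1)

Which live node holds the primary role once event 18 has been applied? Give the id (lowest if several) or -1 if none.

e1 propose(0,'x'): ·
e2 deliver 0→2: 2[back,v=0,x]
e3 deliver 2→0: 0[prim,v=0,x]
e4 deliver 2→1: ·
e5 deliver 1→0: ·
e6 timeout(1): 1[prim,v=1,-]
e7 timeout(2): 2[back,v=1,x]
e8 deliver 0→2: ·
e9 timeout(0): 0[back,v=1,x]
e10 crash(1): 1[✗prim,v=1,-]
e11 deliver 0→2: ·
e12 propose(0,'y'): ·
e13 deliver 0→1: ·
e14 deliver 1→0: ·
e15 deliver 0→2: ·
e16 deliver 2→0: ·
e17 deliver 1→2: ·
e18 recover(1): 1[prim,v=1,-]

1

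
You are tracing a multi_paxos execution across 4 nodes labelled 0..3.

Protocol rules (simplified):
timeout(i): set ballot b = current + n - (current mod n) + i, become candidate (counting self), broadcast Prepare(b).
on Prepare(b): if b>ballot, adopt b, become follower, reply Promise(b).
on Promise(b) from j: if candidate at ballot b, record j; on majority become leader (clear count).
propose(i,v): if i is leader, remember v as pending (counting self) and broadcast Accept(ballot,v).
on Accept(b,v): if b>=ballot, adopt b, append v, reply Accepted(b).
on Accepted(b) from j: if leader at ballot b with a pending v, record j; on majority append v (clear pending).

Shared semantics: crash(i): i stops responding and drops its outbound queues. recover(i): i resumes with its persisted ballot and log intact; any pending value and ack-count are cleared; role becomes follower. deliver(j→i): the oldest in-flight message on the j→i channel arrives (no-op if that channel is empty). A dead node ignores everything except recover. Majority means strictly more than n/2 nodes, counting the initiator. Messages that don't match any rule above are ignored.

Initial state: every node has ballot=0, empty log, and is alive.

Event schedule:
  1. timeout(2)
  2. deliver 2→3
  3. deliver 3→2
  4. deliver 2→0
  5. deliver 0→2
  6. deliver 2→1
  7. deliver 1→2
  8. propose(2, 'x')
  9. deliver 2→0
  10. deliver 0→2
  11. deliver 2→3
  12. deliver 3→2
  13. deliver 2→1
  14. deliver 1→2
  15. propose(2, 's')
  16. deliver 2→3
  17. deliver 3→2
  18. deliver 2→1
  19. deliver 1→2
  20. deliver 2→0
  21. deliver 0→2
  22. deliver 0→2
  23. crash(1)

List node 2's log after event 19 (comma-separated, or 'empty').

x,s

after 1 — timeout(2): n2:cand/b6/[-]
after 2 — deliver 2→3: n3:foll/b6/[-]
after 3 — deliver 3→2: ·
after 4 — deliver 2→0: n0:foll/b6/[-]
after 5 — deliver 0→2: n2:lead/b6/[-]
after 6 — deliver 2→1: n1:foll/b6/[-]
after 7 — deliver 1→2: ·
after 8 — propose(2,'x'): ·
after 9 — deliver 2→0: n0:foll/b6/[x]
after 10 — deliver 0→2: ·
after 11 — deliver 2→3: n3:foll/b6/[x]
after 12 — deliver 3→2: n2:lead/b6/[x]
after 13 — deliver 2→1: n1:foll/b6/[x]
after 14 — deliver 1→2: ·
after 15 — propose(2,'s'): ·
after 16 — deliver 2→3: n3:foll/b6/[x,s]
after 17 — deliver 3→2: ·
after 18 — deliver 2→1: n1:foll/b6/[x,s]
after 19 — deliver 1→2: n2:lead/b6/[x,s]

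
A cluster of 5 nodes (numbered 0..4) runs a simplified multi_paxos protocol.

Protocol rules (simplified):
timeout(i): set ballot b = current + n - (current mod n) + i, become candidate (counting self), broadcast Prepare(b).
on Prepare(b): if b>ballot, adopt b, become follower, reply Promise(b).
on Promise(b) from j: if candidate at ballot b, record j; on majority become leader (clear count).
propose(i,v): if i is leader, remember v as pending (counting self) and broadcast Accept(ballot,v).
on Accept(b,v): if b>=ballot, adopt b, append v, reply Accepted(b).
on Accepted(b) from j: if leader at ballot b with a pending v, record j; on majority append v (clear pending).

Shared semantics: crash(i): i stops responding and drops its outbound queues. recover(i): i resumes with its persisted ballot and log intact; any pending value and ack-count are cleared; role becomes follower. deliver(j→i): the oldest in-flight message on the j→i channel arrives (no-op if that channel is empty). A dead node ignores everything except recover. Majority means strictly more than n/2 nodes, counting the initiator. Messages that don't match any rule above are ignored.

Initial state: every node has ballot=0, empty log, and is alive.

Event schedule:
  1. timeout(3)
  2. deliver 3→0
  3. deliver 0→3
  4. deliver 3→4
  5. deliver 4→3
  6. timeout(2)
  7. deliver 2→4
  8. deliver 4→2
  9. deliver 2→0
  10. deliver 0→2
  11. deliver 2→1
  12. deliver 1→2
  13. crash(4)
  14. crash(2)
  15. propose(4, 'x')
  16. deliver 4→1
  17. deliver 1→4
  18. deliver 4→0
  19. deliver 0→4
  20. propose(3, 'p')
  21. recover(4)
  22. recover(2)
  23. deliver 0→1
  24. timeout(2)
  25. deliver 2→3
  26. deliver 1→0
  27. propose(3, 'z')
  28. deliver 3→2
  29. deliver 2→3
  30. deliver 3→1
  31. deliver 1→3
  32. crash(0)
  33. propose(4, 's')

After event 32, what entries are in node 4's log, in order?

empty

1. timeout(3):  <3:cand b8 ->
2. deliver 3→0:  <0:foll b8 ->
3. deliver 0→3:  nop
4. deliver 3→4:  <4:foll b8 ->
5. deliver 4→3:  <3:lead b8 ->
6. timeout(2):  <2:cand b7 ->
7. deliver 2→4:  nop
8. deliver 4→2:  nop
9. deliver 2→0:  nop
10. deliver 0→2:  nop
11. deliver 2→1:  <1:foll b7 ->
12. deliver 1→2:  nop
13. crash(4):  <4:✗foll b8 ->
14. crash(2):  <2:✗cand b7 ->
15. propose(4,'x'):  nop
16. deliver 4→1:  nop
17. deliver 1→4:  nop
18. deliver 4→0:  nop
19. deliver 0→4:  nop
20. propose(3,'p'):  nop
21. recover(4):  <4:foll b8 ->
22. recover(2):  <2:foll b7 ->
23. deliver 0→1:  nop
24. timeout(2):  <2:cand b12 ->
25. deliver 2→3:  <3:foll b12 ->
26. deliver 1→0:  nop
27. propose(3,'z'):  nop
28. deliver 3→2:  nop
29. deliver 2→3:  nop
30. deliver 3→1:  <1:foll b8 ->
31. deliver 1→3:  nop
32. crash(0):  <0:✗foll b8 ->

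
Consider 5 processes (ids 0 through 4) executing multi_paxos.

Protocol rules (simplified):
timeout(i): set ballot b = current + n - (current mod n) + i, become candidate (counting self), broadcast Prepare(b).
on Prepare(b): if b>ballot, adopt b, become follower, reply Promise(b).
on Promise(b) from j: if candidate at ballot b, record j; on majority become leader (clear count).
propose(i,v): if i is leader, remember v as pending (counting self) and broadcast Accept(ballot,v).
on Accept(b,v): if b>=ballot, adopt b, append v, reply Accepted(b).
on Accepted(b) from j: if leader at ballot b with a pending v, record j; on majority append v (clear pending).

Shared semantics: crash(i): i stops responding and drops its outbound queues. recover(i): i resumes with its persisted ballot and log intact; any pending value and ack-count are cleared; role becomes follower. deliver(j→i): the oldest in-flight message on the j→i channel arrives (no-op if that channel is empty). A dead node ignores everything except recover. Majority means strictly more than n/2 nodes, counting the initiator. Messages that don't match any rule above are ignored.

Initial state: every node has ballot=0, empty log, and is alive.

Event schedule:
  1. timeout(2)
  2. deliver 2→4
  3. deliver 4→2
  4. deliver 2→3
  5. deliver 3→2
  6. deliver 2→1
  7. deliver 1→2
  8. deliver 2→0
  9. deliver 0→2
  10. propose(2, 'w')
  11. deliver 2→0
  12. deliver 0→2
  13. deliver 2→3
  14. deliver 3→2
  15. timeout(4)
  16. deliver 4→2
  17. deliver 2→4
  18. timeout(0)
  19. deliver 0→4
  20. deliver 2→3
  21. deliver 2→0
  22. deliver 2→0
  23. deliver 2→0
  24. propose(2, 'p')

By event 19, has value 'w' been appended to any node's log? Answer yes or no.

yes

after 1 — timeout(2): n2:cand/b7/[-]
after 2 — deliver 2→4: n4:foll/b7/[-]
after 3 — deliver 4→2: ·
after 4 — deliver 2→3: n3:foll/b7/[-]
after 5 — deliver 3→2: n2:lead/b7/[-]
after 6 — deliver 2→1: n1:foll/b7/[-]
after 7 — deliver 1→2: ·
after 8 — deliver 2→0: n0:foll/b7/[-]
after 9 — deliver 0→2: ·
after 10 — propose(2,'w'): ·
after 11 — deliver 2→0: n0:foll/b7/[w]
after 12 — deliver 0→2: ·
after 13 — deliver 2→3: n3:foll/b7/[w]
after 14 — deliver 3→2: n2:lead/b7/[w]
after 15 — timeout(4): n4:cand/b14/[-]
after 16 — deliver 4→2: n2:foll/b14/[w]
after 17 — deliver 2→4: ·
after 18 — timeout(0): n0:cand/b10/[w]
after 19 — deliver 0→4: ·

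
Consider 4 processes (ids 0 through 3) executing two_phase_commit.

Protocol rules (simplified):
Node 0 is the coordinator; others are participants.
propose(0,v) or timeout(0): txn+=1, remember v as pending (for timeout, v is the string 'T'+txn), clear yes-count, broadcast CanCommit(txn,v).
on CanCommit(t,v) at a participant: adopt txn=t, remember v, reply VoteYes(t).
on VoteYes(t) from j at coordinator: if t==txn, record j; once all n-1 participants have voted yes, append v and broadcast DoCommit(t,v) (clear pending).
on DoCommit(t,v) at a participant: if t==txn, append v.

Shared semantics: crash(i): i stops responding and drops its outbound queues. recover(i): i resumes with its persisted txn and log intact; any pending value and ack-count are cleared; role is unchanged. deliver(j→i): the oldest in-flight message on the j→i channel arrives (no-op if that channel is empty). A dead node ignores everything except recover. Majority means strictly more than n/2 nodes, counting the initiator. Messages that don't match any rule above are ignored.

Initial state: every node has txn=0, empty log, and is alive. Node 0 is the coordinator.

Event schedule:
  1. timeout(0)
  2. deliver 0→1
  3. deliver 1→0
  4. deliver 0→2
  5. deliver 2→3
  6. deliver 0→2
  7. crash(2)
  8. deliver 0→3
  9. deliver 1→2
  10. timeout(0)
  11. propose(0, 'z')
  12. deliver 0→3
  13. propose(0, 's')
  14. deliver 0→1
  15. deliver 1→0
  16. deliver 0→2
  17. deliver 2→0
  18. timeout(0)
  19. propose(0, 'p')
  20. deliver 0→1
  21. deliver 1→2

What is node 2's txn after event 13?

1

after 1 — timeout(0): n0:coor/t1/[-]
after 2 — deliver 0→1: n1:part/t1/[-]
after 3 — deliver 1→0: ·
after 4 — deliver 0→2: n2:part/t1/[-]
after 5 — deliver 2→3: ·
after 6 — deliver 0→2: ·
after 7 — crash(2): n2:✗part/t1/[-]
after 8 — deliver 0→3: n3:part/t1/[-]
after 9 — deliver 1→2: ·
after 10 — timeout(0): n0:coor/t2/[-]
after 11 — propose(0,'z'): n0:coor/t3/[-]
after 12 — deliver 0→3: n3:part/t2/[-]
after 13 — propose(0,'s'): n0:coor/t4/[-]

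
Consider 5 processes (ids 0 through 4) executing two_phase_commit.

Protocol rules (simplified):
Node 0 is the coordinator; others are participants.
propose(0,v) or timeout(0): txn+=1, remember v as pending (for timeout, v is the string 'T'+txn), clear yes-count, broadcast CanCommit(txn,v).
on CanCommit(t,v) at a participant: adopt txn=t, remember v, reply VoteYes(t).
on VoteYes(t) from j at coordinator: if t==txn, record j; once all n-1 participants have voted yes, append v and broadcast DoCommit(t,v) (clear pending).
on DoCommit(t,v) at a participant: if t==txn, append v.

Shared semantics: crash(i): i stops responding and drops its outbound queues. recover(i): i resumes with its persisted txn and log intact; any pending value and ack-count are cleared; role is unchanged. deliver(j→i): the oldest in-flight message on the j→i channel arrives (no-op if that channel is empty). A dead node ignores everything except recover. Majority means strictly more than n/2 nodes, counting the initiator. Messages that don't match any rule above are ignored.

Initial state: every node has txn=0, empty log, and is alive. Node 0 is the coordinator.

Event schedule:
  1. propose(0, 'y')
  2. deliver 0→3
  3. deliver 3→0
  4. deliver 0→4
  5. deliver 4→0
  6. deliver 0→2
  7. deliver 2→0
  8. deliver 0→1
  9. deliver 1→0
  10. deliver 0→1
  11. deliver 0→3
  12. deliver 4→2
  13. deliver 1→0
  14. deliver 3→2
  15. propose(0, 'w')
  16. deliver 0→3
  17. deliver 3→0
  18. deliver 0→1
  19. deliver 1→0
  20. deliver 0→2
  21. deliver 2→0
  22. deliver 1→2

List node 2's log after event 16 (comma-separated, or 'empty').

1. propose(0,'y'):  <0:coor t1 ->
2. deliver 0→3:  <3:part t1 ->
3. deliver 3→0:  nop
4. deliver 0→4:  <4:part t1 ->
5. deliver 4→0:  nop
6. deliver 0→2:  <2:part t1 ->
7. deliver 2→0:  nop
8. deliver 0→1:  <1:part t1 ->
9. deliver 1→0:  <0:coor t1 y>
10. deliver 0→1:  <1:part t1 y>
11. deliver 0→3:  <3:part t1 y>
12. deliver 4→2:  nop
13. deliver 1→0:  nop
14. deliver 3→2:  nop
15. propose(0,'w'):  <0:coor t2 y>
16. deliver 0→3:  <3:part t2 y>

empty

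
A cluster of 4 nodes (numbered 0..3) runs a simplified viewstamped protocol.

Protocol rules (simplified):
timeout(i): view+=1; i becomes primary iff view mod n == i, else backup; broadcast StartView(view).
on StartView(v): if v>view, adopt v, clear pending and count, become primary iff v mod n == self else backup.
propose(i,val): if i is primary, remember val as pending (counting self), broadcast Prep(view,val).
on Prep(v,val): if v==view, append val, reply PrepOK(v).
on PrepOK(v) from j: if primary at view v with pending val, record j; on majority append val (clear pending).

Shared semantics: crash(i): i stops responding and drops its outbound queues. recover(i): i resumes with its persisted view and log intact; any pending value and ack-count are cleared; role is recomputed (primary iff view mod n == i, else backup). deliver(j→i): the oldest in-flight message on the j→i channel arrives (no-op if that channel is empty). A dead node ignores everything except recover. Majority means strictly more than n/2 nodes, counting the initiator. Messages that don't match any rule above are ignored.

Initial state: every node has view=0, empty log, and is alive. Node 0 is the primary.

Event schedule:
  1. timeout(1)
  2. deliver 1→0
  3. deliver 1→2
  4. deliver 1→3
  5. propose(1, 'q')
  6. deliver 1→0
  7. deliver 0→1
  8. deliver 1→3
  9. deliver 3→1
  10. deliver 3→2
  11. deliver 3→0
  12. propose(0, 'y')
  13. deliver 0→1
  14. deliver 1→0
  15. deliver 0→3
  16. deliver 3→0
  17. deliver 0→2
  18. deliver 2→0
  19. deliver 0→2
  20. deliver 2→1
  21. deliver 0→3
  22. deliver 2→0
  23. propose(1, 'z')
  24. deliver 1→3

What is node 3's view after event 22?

1

1. timeout(1):  <1:prim v1 ->
2. deliver 1→0:  <0:back v1 ->
3. deliver 1→2:  <2:back v1 ->
4. deliver 1→3:  <3:back v1 ->
5. propose(1,'q'):  nop
6. deliver 1→0:  <0:back v1 q>
7. deliver 0→1:  nop
8. deliver 1→3:  <3:back v1 q>
9. deliver 3→1:  <1:prim v1 q>
10. deliver 3→2:  nop
11. deliver 3→0:  nop
12. propose(0,'y'):  nop
13. deliver 0→1:  nop
14. deliver 1→0:  nop
15. deliver 0→3:  nop
16. deliver 3→0:  nop
17. deliver 0→2:  nop
18. deliver 2→0:  nop
19. deliver 0→2:  nop
20. deliver 2→1:  nop
21. deliver 0→3:  nop
22. deliver 2→0:  nop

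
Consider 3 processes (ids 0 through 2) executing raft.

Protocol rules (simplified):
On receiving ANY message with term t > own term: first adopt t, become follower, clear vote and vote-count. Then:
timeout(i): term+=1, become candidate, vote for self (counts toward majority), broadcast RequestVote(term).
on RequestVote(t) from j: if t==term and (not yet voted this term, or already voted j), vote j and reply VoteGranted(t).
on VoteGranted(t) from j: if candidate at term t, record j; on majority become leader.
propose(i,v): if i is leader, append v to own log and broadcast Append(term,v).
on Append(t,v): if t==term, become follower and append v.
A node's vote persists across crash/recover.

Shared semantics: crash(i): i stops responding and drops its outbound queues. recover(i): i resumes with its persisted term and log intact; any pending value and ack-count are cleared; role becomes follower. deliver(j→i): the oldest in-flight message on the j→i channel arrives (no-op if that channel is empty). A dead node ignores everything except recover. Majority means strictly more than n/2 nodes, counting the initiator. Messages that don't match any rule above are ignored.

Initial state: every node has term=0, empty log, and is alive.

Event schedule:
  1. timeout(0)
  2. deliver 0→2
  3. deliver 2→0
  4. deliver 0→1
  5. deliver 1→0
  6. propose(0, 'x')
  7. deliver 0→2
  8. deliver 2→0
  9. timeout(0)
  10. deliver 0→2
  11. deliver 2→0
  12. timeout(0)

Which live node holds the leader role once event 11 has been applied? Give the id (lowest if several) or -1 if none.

[1] timeout(0) → N0(cand t1 [-])
[2] deliver 0→2 → N2(foll t1 [-])
[3] deliver 2→0 → N0(lead t1 [-])
[4] deliver 0→1 → N1(foll t1 [-])
[5] deliver 1→0 → ∅
[6] propose(0,'x') → N0(lead t1 [x])
[7] deliver 0→2 → N2(foll t1 [x])
[8] deliver 2→0 → ∅
[9] timeout(0) → N0(cand t2 [x])
[10] deliver 0→2 → N2(foll t2 [x])
[11] deliver 2→0 → N0(lead t2 [x])

0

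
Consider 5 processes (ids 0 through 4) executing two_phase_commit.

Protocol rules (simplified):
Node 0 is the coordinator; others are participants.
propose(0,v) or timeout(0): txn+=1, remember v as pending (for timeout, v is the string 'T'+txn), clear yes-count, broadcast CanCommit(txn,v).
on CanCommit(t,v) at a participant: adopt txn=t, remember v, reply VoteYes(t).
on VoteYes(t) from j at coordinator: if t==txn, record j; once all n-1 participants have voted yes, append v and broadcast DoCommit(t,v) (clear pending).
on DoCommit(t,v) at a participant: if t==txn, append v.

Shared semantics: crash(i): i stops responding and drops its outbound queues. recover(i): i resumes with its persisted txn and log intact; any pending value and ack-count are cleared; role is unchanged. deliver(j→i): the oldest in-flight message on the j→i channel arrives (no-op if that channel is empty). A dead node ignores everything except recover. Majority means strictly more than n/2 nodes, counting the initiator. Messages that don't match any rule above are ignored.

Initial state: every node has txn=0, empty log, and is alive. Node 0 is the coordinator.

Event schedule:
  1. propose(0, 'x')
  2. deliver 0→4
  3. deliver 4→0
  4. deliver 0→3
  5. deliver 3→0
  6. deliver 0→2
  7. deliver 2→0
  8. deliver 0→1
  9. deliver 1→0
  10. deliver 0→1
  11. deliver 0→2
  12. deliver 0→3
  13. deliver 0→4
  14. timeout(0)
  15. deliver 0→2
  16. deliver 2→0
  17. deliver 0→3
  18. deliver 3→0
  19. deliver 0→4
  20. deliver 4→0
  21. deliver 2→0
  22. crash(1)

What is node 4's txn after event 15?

1

e1 propose(0,'x'): 0[coor,t=1,-]
e2 deliver 0→4: 4[part,t=1,-]
e3 deliver 4→0: ·
e4 deliver 0→3: 3[part,t=1,-]
e5 deliver 3→0: ·
e6 deliver 0→2: 2[part,t=1,-]
e7 deliver 2→0: ·
e8 deliver 0→1: 1[part,t=1,-]
e9 deliver 1→0: 0[coor,t=1,x]
e10 deliver 0→1: 1[part,t=1,x]
e11 deliver 0→2: 2[part,t=1,x]
e12 deliver 0→3: 3[part,t=1,x]
e13 deliver 0→4: 4[part,t=1,x]
e14 timeout(0): 0[coor,t=2,x]
e15 deliver 0→2: 2[part,t=2,x]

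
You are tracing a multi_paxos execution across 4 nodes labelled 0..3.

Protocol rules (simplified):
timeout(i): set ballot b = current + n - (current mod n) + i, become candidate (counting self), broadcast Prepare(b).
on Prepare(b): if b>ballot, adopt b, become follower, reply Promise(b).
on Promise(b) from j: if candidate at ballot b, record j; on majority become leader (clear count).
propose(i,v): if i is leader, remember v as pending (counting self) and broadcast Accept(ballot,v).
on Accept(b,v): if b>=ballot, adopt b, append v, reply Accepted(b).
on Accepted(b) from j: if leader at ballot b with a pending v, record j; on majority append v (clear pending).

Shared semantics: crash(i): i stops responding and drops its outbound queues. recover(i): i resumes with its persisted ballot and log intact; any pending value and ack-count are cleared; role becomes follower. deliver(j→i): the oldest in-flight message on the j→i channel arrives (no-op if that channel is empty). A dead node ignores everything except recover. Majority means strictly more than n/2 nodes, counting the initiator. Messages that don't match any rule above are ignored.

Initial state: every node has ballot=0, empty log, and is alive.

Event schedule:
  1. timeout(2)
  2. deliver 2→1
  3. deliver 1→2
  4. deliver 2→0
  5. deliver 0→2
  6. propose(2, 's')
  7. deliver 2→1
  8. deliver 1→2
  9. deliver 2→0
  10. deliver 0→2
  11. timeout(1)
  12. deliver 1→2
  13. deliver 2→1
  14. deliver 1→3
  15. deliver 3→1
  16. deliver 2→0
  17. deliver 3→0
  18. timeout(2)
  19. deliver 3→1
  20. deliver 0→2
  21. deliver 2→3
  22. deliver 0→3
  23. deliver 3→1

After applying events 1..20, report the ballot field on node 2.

14

e1 timeout(2): 2[cand,b=6,-]
e2 deliver 2→1: 1[foll,b=6,-]
e3 deliver 1→2: ·
e4 deliver 2→0: 0[foll,b=6,-]
e5 deliver 0→2: 2[lead,b=6,-]
e6 propose(2,'s'): ·
e7 deliver 2→1: 1[foll,b=6,s]
e8 deliver 1→2: ·
e9 deliver 2→0: 0[foll,b=6,s]
e10 deliver 0→2: 2[lead,b=6,s]
e11 timeout(1): 1[cand,b=9,s]
e12 deliver 1→2: 2[foll,b=9,s]
e13 deliver 2→1: ·
e14 deliver 1→3: 3[foll,b=9,-]
e15 deliver 3→1: 1[lead,b=9,s]
e16 deliver 2→0: ·
e17 deliver 3→0: ·
e18 timeout(2): 2[cand,b=14,s]
e19 deliver 3→1: ·
e20 deliver 0→2: ·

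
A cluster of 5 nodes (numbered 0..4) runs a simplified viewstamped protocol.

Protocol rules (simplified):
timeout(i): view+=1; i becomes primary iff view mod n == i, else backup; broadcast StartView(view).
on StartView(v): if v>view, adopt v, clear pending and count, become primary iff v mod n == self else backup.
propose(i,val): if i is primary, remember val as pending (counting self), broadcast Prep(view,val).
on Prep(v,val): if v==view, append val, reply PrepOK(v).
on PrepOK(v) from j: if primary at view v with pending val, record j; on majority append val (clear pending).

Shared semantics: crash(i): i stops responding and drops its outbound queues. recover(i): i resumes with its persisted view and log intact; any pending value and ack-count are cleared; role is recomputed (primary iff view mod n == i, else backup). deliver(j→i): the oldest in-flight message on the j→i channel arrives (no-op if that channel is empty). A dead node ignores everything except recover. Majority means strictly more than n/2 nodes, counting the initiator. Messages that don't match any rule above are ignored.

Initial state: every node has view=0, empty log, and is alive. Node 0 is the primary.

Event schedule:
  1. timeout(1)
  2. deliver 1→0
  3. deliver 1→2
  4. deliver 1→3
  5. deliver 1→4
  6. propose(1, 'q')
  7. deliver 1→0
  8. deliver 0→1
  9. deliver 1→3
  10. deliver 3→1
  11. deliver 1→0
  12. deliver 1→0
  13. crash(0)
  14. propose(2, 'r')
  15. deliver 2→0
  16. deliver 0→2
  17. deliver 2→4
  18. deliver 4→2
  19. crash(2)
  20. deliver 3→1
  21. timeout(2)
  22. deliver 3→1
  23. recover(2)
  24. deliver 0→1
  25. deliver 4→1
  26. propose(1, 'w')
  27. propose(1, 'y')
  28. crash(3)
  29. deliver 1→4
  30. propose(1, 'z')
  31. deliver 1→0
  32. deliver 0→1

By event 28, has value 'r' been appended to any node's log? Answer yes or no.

no

[1] timeout(1) → N1(prim v1 [-])
[2] deliver 1→0 → N0(back v1 [-])
[3] deliver 1→2 → N2(back v1 [-])
[4] deliver 1→3 → N3(back v1 [-])
[5] deliver 1→4 → N4(back v1 [-])
[6] propose(1,'q') → ∅
[7] deliver 1→0 → N0(back v1 [q])
[8] deliver 0→1 → ∅
[9] deliver 1→3 → N3(back v1 [q])
[10] deliver 3→1 → N1(prim v1 [q])
[11] deliver 1→0 → ∅
[12] deliver 1→0 → ∅
[13] crash(0) → N0(✗back v1 [q])
[14] propose(2,'r') → ∅
[15] deliver 2→0 → ∅
[16] deliver 0→2 → ∅
[17] deliver 2→4 → ∅
[18] deliver 4→2 → ∅
[19] crash(2) → N2(✗back v1 [-])
[20] deliver 3→1 → ∅
[21] timeout(2) → ∅
[22] deliver 3→1 → ∅
[23] recover(2) → N2(back v1 [-])
[24] deliver 0→1 → ∅
[25] deliver 4→1 → ∅
[26] propose(1,'w') → ∅
[27] propose(1,'y') → ∅
[28] crash(3) → N3(✗back v1 [q])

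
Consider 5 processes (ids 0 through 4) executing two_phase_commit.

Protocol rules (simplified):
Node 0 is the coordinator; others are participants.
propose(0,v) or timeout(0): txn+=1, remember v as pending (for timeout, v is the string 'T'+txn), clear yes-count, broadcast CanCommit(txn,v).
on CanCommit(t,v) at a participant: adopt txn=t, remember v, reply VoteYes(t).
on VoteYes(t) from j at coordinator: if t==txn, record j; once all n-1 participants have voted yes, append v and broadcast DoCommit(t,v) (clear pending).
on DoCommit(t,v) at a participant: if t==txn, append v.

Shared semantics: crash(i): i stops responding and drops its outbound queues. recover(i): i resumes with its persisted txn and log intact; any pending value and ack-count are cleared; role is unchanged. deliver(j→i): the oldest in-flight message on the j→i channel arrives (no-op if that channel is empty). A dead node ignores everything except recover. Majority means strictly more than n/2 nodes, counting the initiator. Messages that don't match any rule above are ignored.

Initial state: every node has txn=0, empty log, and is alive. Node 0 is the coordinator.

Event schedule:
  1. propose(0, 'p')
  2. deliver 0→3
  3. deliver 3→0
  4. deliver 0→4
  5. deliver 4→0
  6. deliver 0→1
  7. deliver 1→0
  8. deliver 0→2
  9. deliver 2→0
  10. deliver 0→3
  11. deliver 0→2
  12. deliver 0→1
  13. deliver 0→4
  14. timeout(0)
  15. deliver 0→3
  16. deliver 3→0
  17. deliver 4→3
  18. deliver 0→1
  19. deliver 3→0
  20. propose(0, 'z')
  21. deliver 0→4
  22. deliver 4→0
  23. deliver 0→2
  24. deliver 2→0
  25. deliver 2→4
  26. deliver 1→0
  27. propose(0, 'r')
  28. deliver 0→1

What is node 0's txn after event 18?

step 1 propose(0,'p'): 0={coor,t=1,log=-}
step 2 deliver 0→3: 3={part,t=1,log=-}
step 3 deliver 3→0: —
step 4 deliver 0→4: 4={part,t=1,log=-}
step 5 deliver 4→0: —
step 6 deliver 0→1: 1={part,t=1,log=-}
step 7 deliver 1→0: —
step 8 deliver 0→2: 2={part,t=1,log=-}
step 9 deliver 2→0: 0={coor,t=1,log=p}
step 10 deliver 0→3: 3={part,t=1,log=p}
step 11 deliver 0→2: 2={part,t=1,log=p}
step 12 deliver 0→1: 1={part,t=1,log=p}
step 13 deliver 0→4: 4={part,t=1,log=p}
step 14 timeout(0): 0={coor,t=2,log=p}
step 15 deliver 0→3: 3={part,t=2,log=p}
step 16 deliver 3→0: —
step 17 deliver 4→3: —
step 18 deliver 0→1: 1={part,t=2,log=p}

2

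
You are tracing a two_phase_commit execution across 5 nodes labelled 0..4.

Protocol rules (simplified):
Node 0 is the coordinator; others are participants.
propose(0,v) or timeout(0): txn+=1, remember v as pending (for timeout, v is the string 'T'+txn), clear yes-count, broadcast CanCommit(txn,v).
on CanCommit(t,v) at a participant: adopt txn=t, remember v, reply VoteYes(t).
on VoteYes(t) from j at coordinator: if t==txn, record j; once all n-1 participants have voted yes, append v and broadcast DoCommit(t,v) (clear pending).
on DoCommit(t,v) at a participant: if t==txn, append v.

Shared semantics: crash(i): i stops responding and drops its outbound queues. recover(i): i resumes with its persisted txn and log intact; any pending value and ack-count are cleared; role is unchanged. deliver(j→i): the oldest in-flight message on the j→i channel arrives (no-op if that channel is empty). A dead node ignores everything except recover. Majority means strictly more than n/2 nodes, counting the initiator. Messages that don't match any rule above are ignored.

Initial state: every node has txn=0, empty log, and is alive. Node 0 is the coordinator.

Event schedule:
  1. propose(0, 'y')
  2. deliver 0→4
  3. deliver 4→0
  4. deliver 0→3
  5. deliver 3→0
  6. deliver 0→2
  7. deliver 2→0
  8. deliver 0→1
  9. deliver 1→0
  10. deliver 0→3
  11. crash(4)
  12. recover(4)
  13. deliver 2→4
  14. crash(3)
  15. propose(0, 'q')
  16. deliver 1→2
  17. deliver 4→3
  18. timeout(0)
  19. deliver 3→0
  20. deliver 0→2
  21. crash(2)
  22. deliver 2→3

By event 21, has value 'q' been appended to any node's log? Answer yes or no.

no

after 1 — propose(0,'y'): n0:coor/t1/[-]
after 2 — deliver 0→4: n4:part/t1/[-]
after 3 — deliver 4→0: ·
after 4 — deliver 0→3: n3:part/t1/[-]
after 5 — deliver 3→0: ·
after 6 — deliver 0→2: n2:part/t1/[-]
after 7 — deliver 2→0: ·
after 8 — deliver 0→1: n1:part/t1/[-]
after 9 — deliver 1→0: n0:coor/t1/[y]
after 10 — deliver 0→3: n3:part/t1/[y]
after 11 — crash(4): n4:✗part/t1/[-]
after 12 — recover(4): n4:part/t1/[-]
after 13 — deliver 2→4: ·
after 14 — crash(3): n3:✗part/t1/[y]
after 15 — propose(0,'q'): n0:coor/t2/[y]
after 16 — deliver 1→2: ·
after 17 — deliver 4→3: ·
after 18 — timeout(0): n0:coor/t3/[y]
after 19 — deliver 3→0: ·
after 20 — deliver 0→2: n2:part/t1/[y]
after 21 — crash(2): n2:✗part/t1/[y]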